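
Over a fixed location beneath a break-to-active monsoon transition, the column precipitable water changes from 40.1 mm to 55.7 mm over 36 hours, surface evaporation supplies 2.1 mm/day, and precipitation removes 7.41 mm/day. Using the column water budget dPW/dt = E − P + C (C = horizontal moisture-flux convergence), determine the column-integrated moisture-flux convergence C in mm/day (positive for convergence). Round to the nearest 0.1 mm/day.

dPW/dt = (55.7 − 40.1) mm / (36/24 day) = +10.400 mm/day.
C = dPW/dt − E + P = (+10.400) − 2.1 + 7.41 = 15.7 mm/day.

C ≈ 15.7 mm/day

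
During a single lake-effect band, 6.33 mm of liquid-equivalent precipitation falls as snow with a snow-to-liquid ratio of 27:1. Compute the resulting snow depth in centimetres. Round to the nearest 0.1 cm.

Snow depth = liquid × ratio = 6.33 mm × 27 = 170.91 mm = 17.1 cm.

snow depth ≈ 17.1 cm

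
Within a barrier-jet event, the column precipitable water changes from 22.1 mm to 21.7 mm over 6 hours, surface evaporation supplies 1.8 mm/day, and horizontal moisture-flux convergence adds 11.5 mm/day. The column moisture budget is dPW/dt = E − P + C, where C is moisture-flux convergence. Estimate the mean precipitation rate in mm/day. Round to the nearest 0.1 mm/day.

P ≈ 14.9 mm/day

dPW/dt = (21.7 − 22.1) mm / (6/24 day) = -1.600 mm/day.
P = E + C − dPW/dt = 1.8 + (11.5) − (-1.600) = 14.9 mm/day.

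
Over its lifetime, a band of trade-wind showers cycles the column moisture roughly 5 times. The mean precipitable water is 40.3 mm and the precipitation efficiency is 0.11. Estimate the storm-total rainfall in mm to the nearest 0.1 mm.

rainfall ≈ 22.2 mm

Each cycle deposits ε × PW = 0.11 × 40.3 = 4.433 mm.
Over 5 cycles: 5 × 4.433 = 22.2 mm.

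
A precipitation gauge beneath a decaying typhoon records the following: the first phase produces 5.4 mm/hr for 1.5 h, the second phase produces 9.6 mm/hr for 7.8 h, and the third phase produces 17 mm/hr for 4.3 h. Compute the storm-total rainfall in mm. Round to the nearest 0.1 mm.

Total = Σ Rᵢ Δtᵢ = 5.4 × 1.5 + 9.6 × 7.8 + 17 × 4.3
      = 8.1 + 74.88 + 73.1 = 156.1 mm.

total ≈ 156.1 mm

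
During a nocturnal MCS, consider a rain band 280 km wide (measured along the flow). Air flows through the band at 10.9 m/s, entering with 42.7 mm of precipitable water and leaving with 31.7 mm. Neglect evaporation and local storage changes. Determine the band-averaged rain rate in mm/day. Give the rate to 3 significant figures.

R ≈ 37.0 mm/day

Column moisture flux per unit crosswind length is F = V × PW.
Inflow: F_in = 10.9 × 42.7 = 465.43 mm·m/s
Outflow: F_out = 10.9 × 31.7 = 345.53 mm·m/s
Steady-state rate R = (F_in − F_out)/L = (465.43 − 345.53) / 280000 m = 4.282e-04 mm/s.
R = 4.282e-04 × 3600 × 24 = 37.0 mm/day.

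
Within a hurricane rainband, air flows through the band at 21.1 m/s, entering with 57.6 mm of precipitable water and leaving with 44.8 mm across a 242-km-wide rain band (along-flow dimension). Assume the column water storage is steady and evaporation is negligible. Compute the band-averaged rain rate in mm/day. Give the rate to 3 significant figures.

R ≈ 96.4 mm/day

Column moisture flux per unit crosswind length is F = V × PW.
Inflow: F_in = 21.1 × 57.6 = 1215.36 mm·m/s
Outflow: F_out = 21.1 × 44.8 = 945.28 mm·m/s
Steady-state rate R = (F_in − F_out)/L = (1215.36 − 945.28) / 242000 m = 1.116e-03 mm/s.
R = 1.116e-03 × 3600 × 24 = 96.4 mm/day.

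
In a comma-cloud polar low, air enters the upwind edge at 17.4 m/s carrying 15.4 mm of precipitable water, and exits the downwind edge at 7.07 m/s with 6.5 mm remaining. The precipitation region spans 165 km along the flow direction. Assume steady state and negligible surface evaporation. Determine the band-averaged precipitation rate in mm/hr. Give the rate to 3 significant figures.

R ≈ 4.84 mm/hr

Column moisture flux per unit crosswind length is F = V × PW.
Inflow: F_in = 17.4 × 15.4 = 267.96 mm·m/s
Outflow: F_out = 7.07 × 6.5 = 45.955 mm·m/s
Steady-state rate R = (F_in − F_out)/L = (267.96 − 45.955) / 165000 m = 1.345e-03 mm/s.
R = 1.345e-03 × 3600 = 4.84 mm/hr.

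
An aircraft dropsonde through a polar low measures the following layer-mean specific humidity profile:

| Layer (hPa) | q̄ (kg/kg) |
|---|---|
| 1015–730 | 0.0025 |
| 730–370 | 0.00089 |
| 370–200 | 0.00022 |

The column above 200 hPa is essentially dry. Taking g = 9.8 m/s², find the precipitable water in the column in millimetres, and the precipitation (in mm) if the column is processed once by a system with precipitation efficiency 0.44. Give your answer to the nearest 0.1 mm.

PW ≈ 10.9 mm; precipitation ≈ 4.8 mm

Precipitable water is the column-integrated vapour mass per unit area: PW = (1/g) Σ q̄ Δp, with q in kg/kg and Δp in Pa (1 kg/m² of water = 1 mm).
Layer 1015–730 hPa: Δp = 285 hPa = 28500 Pa, q̄ = 0.0025 kg/kg → 0.0025 × 28500 / 9.8 = 7.27 mm
Layer 730–370 hPa: Δp = 360 hPa = 36000 Pa, q̄ = 0.00089 kg/kg → 0.00089 × 36000 / 9.8 = 3.27 mm
Layer 370–200 hPa: Δp = 170 hPa = 17000 Pa, q̄ = 0.00022 kg/kg → 0.00022 × 17000 / 9.8 = 0.38 mm
PW = 7.27 + 3.27 + 0.38 = 10.92 ≈ 10.9 mm.
Precipitation = ε × PW = 0.44 × 10.9 = 4.8 mm.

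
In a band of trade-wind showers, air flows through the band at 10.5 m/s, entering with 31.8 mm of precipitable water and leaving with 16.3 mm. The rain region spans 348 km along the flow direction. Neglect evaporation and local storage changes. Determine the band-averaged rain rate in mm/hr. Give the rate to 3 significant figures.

R ≈ 1.68 mm/hr

Column moisture flux per unit crosswind length is F = V × PW.
Inflow: F_in = 10.5 × 31.8 = 333.9 mm·m/s
Outflow: F_out = 10.5 × 16.3 = 171.15 mm·m/s
Steady-state rate R = (F_in − F_out)/L = (333.9 − 171.15) / 348000 m = 4.677e-04 mm/s.
R = 4.677e-04 × 3600 = 1.68 mm/hr.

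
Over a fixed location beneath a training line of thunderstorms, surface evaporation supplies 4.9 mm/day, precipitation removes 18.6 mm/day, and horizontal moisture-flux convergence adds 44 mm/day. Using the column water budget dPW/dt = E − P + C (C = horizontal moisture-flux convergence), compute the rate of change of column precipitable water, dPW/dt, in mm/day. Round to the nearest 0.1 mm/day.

dPW/dt ≈ 30.3 mm/day

dPW/dt = E − P + C = 4.9 − 18.6 + (44) = 30.3 mm/day.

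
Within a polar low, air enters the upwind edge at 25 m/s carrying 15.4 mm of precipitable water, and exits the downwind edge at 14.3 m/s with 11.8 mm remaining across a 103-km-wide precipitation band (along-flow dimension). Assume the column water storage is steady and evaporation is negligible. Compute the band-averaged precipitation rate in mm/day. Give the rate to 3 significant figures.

Column moisture flux per unit crosswind length is F = V × PW.
Inflow: F_in = 25 × 15.4 = 385 mm·m/s
Outflow: F_out = 14.3 × 11.8 = 168.74 mm·m/s
Steady-state rate R = (F_in − F_out)/L = (385 − 168.74) / 103000 m = 2.100e-03 mm/s.
R = 2.100e-03 × 3600 × 24 = 181 mm/day.

R ≈ 181 mm/day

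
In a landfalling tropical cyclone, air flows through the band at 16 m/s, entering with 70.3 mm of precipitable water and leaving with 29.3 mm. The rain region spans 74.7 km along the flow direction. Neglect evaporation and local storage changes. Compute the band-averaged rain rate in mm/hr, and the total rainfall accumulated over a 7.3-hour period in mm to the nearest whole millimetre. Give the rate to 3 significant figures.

Column moisture flux per unit crosswind length is F = V × PW.
Inflow: F_in = 16 × 70.3 = 1124.8 mm·m/s
Outflow: F_out = 16 × 29.3 = 468.8 mm·m/s
Steady-state rate R = (F_in − F_out)/L = (1124.8 − 468.8) / 74700 m = 8.782e-03 mm/s.
R = 8.782e-03 × 3600 = 31.6 mm/hr.
Over 7.3 h: total = 31.6 × 7.3 = 230.68 ≈ 231 mm.

R ≈ 31.6 mm/hr; total ≈ 231 mm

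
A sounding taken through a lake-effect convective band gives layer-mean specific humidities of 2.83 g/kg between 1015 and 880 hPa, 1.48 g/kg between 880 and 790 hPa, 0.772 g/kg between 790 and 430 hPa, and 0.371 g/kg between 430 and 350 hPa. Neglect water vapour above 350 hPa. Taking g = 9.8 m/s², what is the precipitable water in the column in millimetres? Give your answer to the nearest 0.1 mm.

Precipitable water is the column-integrated vapour mass per unit area: PW = (1/g) Σ q̄ Δp, with q in kg/kg and Δp in Pa (1 kg/m² of water = 1 mm).
Layer 1015–880 hPa: Δp = 135 hPa = 13500 Pa, q̄ = 0.00283 kg/kg → 0.00283 × 13500 / 9.8 = 3.90 mm
Layer 880–790 hPa: Δp = 90 hPa = 9000 Pa, q̄ = 0.00148 kg/kg → 0.00148 × 9000 / 9.8 = 1.36 mm
Layer 790–430 hPa: Δp = 360 hPa = 36000 Pa, q̄ = 0.000772 kg/kg → 0.000772 × 36000 / 9.8 = 2.84 mm
Layer 430–350 hPa: Δp = 80 hPa = 8000 Pa, q̄ = 0.000371 kg/kg → 0.000371 × 8000 / 9.8 = 0.30 mm
PW = 3.90 + 1.36 + 2.84 + 0.30 = 8.40 ≈ 8.4 mm.

PW ≈ 8.4 mm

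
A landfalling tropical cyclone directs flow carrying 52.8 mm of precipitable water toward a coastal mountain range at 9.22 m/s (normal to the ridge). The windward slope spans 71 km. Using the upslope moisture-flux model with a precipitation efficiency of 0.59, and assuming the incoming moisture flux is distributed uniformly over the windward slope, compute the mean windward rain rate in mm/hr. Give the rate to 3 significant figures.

R ≈ 14.6 mm/hr

Incoming column moisture flux per unit ridge length: F = V × PW = 9.22 × 52.8 = 486.816 mm·m/s.
Spread over the 71 km slope with efficiency ε = 0.59: R = ε·F/W = 0.59 × 486.816 / 71000 m = 4.045e-03 mm/s.
R = 4.045e-03 × 3600 = 14.6 mm/hr.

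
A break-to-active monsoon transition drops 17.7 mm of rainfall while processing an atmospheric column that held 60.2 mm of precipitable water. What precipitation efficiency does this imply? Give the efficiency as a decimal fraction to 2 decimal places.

ε = rainfall / PW = 17.7 / 60.2 = 0.29.

ε ≈ 0.29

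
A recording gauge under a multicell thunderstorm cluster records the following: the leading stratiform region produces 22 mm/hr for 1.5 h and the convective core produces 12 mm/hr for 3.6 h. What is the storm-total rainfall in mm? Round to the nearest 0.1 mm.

total ≈ 76.2 mm

Total = Σ Rᵢ Δtᵢ = 22 × 1.5 + 12 × 3.6
      = 33 + 43.2 = 76.2 mm.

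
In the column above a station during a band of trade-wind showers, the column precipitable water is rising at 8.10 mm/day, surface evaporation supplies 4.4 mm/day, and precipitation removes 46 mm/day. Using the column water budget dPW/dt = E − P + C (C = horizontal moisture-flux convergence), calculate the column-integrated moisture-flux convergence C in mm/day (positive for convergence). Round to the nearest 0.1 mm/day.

dPW/dt = +8.10 mm/day.
C = dPW/dt − E + P = (+8.10) − 4.4 + 46 = 49.7 mm/day.

C ≈ 49.7 mm/day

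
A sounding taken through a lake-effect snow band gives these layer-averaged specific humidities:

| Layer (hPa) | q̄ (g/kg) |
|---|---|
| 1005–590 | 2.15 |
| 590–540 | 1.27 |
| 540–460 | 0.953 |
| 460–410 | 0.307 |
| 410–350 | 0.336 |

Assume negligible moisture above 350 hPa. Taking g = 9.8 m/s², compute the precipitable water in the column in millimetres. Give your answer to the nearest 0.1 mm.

Precipitable water is the column-integrated vapour mass per unit area: PW = (1/g) Σ q̄ Δp, with q in kg/kg and Δp in Pa (1 kg/m² of water = 1 mm).
Layer 1005–590 hPa: Δp = 415 hPa = 41500 Pa, q̄ = 0.00215 kg/kg → 0.00215 × 41500 / 9.8 = 9.10 mm
Layer 590–540 hPa: Δp = 50 hPa = 5000 Pa, q̄ = 0.00127 kg/kg → 0.00127 × 5000 / 9.8 = 0.65 mm
Layer 540–460 hPa: Δp = 80 hPa = 8000 Pa, q̄ = 0.000953 kg/kg → 0.000953 × 8000 / 9.8 = 0.78 mm
Layer 460–410 hPa: Δp = 50 hPa = 5000 Pa, q̄ = 0.000307 kg/kg → 0.000307 × 5000 / 9.8 = 0.16 mm
Layer 410–350 hPa: Δp = 60 hPa = 6000 Pa, q̄ = 0.000336 kg/kg → 0.000336 × 6000 / 9.8 = 0.21 mm
PW = 9.10 + 0.65 + 0.78 + 0.16 + 0.21 = 10.90 ≈ 10.9 mm.

PW ≈ 10.9 mm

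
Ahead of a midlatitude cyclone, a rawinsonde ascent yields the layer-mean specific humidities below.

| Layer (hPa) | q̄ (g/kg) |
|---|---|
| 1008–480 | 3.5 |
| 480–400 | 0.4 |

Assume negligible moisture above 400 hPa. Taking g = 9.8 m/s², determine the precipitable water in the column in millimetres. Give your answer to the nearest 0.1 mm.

PW ≈ 19.2 mm

Precipitable water is the column-integrated vapour mass per unit area: PW = (1/g) Σ q̄ Δp, with q in kg/kg and Δp in Pa (1 kg/m² of water = 1 mm).
Layer 1008–480 hPa: Δp = 528 hPa = 52800 Pa, q̄ = 0.0035 kg/kg → 0.0035 × 52800 / 9.8 = 18.86 mm
Layer 480–400 hPa: Δp = 80 hPa = 8000 Pa, q̄ = 0.0004 kg/kg → 0.0004 × 8000 / 9.8 = 0.33 mm
PW = 18.86 + 0.33 = 19.19 ≈ 19.2 mm.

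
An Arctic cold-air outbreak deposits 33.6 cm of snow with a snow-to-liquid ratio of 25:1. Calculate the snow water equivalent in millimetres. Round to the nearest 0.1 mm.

SWE = snow depth / ratio = 33.6 cm / 25 = 1.344 cm = 13.4 mm.

SWE ≈ 13.4 mm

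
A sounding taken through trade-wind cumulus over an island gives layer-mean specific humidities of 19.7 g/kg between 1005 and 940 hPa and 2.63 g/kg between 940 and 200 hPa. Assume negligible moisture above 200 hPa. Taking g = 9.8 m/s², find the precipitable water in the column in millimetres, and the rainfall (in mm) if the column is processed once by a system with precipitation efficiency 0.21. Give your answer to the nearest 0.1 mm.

PW ≈ 32.9 mm; rainfall ≈ 6.9 mm

Precipitable water is the column-integrated vapour mass per unit area: PW = (1/g) Σ q̄ Δp, with q in kg/kg and Δp in Pa (1 kg/m² of water = 1 mm).
Layer 1005–940 hPa: Δp = 65 hPa = 6500 Pa, q̄ = 0.0197 kg/kg → 0.0197 × 6500 / 9.8 = 13.07 mm
Layer 940–200 hPa: Δp = 740 hPa = 74000 Pa, q̄ = 0.00263 kg/kg → 0.00263 × 74000 / 9.8 = 19.86 mm
PW = 13.07 + 19.86 = 32.93 ≈ 32.9 mm.
Rainfall = ε × PW = 0.21 × 32.9 = 6.9 mm.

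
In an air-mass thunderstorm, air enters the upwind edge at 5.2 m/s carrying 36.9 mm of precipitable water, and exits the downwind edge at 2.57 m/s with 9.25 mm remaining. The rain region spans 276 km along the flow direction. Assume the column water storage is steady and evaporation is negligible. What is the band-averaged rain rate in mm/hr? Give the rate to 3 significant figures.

R ≈ 2.19 mm/hr

Column moisture flux per unit crosswind length is F = V × PW.
Inflow: F_in = 5.2 × 36.9 = 191.88 mm·m/s
Outflow: F_out = 2.57 × 9.25 = 23.7725 mm·m/s
Steady-state rate R = (F_in − F_out)/L = (191.88 − 23.7725) / 276000 m = 6.091e-04 mm/s.
R = 6.091e-04 × 3600 = 2.19 mm/hr.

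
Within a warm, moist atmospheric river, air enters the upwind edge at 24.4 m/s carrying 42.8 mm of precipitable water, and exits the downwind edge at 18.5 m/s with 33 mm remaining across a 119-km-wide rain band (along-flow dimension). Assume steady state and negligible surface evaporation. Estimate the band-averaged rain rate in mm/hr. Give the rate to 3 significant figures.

Column moisture flux per unit crosswind length is F = V × PW.
Inflow: F_in = 24.4 × 42.8 = 1044.32 mm·m/s
Outflow: F_out = 18.5 × 33 = 610.5 mm·m/s
Steady-state rate R = (F_in − F_out)/L = (1044.32 − 610.5) / 119000 m = 3.646e-03 mm/s.
R = 3.646e-03 × 3600 = 13.1 mm/hr.

R ≈ 13.1 mm/hr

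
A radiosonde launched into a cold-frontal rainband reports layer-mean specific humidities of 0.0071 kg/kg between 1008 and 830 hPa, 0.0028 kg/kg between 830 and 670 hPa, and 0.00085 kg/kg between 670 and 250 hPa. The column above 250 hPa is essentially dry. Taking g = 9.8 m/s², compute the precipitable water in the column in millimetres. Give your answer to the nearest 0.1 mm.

Precipitable water is the column-integrated vapour mass per unit area: PW = (1/g) Σ q̄ Δp, with q in kg/kg and Δp in Pa (1 kg/m² of water = 1 mm).
Layer 1008–830 hPa: Δp = 178 hPa = 17800 Pa, q̄ = 0.0071 kg/kg → 0.0071 × 17800 / 9.8 = 12.90 mm
Layer 830–670 hPa: Δp = 160 hPa = 16000 Pa, q̄ = 0.0028 kg/kg → 0.0028 × 16000 / 9.8 = 4.57 mm
Layer 670–250 hPa: Δp = 420 hPa = 42000 Pa, q̄ = 0.00085 kg/kg → 0.00085 × 42000 / 9.8 = 3.64 mm
PW = 12.90 + 4.57 + 3.64 = 21.11 ≈ 21.1 mm.

PW ≈ 21.1 mm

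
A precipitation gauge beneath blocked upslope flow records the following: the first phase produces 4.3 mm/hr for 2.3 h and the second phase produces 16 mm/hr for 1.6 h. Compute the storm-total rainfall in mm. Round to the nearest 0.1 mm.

total ≈ 35.5 mm

Total = Σ Rᵢ Δtᵢ = 4.3 × 2.3 + 16 × 1.6
      = 9.89 + 25.6 = 35.5 mm.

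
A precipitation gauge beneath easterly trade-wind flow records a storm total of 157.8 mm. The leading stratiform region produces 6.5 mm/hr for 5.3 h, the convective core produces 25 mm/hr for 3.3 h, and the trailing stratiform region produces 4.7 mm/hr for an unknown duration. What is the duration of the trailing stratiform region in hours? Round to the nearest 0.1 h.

duration ≈ 8.7 h

Known phases: 6.5 × 5.3 + 25 × 3.3 = 34.45 + 82.5 = 116.95 mm.
Remaining depth = 157.8 − 116.95 = 40.85 mm.
Duration = 40.85 / 4.7 = 8.7 h.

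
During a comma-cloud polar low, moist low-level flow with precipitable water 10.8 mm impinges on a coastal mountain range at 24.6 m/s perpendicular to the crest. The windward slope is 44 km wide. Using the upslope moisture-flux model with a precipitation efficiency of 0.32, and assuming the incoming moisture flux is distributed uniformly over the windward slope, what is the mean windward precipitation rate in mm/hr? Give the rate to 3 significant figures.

R ≈ 6.96 mm/hr

Incoming column moisture flux per unit ridge length: F = V × PW = 24.6 × 10.8 = 265.68 mm·m/s.
Spread over the 44 km slope with efficiency ε = 0.32: R = ε·F/W = 0.32 × 265.68 / 44000 m = 1.932e-03 mm/s.
R = 1.932e-03 × 3600 = 6.96 mm/hr.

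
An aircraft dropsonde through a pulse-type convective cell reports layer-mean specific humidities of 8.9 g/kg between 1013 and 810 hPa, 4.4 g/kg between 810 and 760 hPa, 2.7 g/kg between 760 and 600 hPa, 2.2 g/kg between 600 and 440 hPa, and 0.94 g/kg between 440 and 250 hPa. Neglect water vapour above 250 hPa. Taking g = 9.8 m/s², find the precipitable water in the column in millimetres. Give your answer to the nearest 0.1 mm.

PW ≈ 30.5 mm

Precipitable water is the column-integrated vapour mass per unit area: PW = (1/g) Σ q̄ Δp, with q in kg/kg and Δp in Pa (1 kg/m² of water = 1 mm).
Layer 1013–810 hPa: Δp = 203 hPa = 20300 Pa, q̄ = 0.0089 kg/kg → 0.0089 × 20300 / 9.8 = 18.44 mm
Layer 810–760 hPa: Δp = 50 hPa = 5000 Pa, q̄ = 0.0044 kg/kg → 0.0044 × 5000 / 9.8 = 2.24 mm
Layer 760–600 hPa: Δp = 160 hPa = 16000 Pa, q̄ = 0.0027 kg/kg → 0.0027 × 16000 / 9.8 = 4.41 mm
Layer 600–440 hPa: Δp = 160 hPa = 16000 Pa, q̄ = 0.0022 kg/kg → 0.0022 × 16000 / 9.8 = 3.59 mm
Layer 440–250 hPa: Δp = 190 hPa = 19000 Pa, q̄ = 0.00094 kg/kg → 0.00094 × 19000 / 9.8 = 1.82 mm
PW = 18.44 + 2.24 + 4.41 + 3.59 + 1.82 = 30.50 ≈ 30.5 mm.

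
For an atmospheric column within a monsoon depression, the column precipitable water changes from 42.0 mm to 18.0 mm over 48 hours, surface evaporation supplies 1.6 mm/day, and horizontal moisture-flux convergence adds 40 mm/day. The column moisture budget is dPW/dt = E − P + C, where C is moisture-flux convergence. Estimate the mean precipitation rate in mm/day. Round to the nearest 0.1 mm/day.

dPW/dt = (18.0 − 42.0) mm / (48/24 day) = -12.000 mm/day.
P = E + C − dPW/dt = 1.6 + (40) − (-12.000) = 53.6 mm/day.

P ≈ 53.6 mm/day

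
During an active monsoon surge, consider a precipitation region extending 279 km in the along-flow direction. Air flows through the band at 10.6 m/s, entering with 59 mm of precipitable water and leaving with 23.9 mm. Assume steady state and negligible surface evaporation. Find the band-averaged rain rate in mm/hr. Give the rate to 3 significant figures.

Column moisture flux per unit crosswind length is F = V × PW.
Inflow: F_in = 10.6 × 59 = 625.4 mm·m/s
Outflow: F_out = 10.6 × 23.9 = 253.34 mm·m/s
Steady-state rate R = (F_in − F_out)/L = (625.4 − 253.34) / 279000 m = 1.334e-03 mm/s.
R = 1.334e-03 × 3600 = 4.80 mm/hr.

R ≈ 4.80 mm/hr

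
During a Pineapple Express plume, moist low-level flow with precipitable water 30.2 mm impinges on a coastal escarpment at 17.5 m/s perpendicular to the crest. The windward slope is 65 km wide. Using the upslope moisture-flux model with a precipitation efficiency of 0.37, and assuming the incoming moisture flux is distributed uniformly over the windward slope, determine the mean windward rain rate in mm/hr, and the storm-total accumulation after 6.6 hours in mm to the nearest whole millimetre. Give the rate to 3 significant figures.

Incoming column moisture flux per unit ridge length: F = V × PW = 17.5 × 30.2 = 528.5 mm·m/s.
Spread over the 65 km slope with efficiency ε = 0.37: R = ε·F/W = 0.37 × 528.5 / 65000 m = 3.008e-03 mm/s.
R = 3.008e-03 × 3600 = 10.8 mm/hr.
Over 6.6 h: total = 10.8 × 6.6 = 71.28 ≈ 71 mm.

R ≈ 10.8 mm/hr; total ≈ 71 mm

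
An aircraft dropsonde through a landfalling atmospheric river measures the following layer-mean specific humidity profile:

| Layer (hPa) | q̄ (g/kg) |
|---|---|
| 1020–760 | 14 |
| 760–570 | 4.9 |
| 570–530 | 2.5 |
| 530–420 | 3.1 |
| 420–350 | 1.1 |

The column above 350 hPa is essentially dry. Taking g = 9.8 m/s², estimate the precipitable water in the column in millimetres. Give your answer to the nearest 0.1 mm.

PW ≈ 51.9 mm

Precipitable water is the column-integrated vapour mass per unit area: PW = (1/g) Σ q̄ Δp, with q in kg/kg and Δp in Pa (1 kg/m² of water = 1 mm).
Layer 1020–760 hPa: Δp = 260 hPa = 26000 Pa, q̄ = 0.014 kg/kg → 0.014 × 26000 / 9.8 = 37.14 mm
Layer 760–570 hPa: Δp = 190 hPa = 19000 Pa, q̄ = 0.0049 kg/kg → 0.0049 × 19000 / 9.8 = 9.50 mm
Layer 570–530 hPa: Δp = 40 hPa = 4000 Pa, q̄ = 0.0025 kg/kg → 0.0025 × 4000 / 9.8 = 1.02 mm
Layer 530–420 hPa: Δp = 110 hPa = 11000 Pa, q̄ = 0.0031 kg/kg → 0.0031 × 11000 / 9.8 = 3.48 mm
Layer 420–350 hPa: Δp = 70 hPa = 7000 Pa, q̄ = 0.0011 kg/kg → 0.0011 × 7000 / 9.8 = 0.79 mm
PW = 37.14 + 9.50 + 1.02 + 3.48 + 0.79 = 51.93 ≈ 51.9 mm.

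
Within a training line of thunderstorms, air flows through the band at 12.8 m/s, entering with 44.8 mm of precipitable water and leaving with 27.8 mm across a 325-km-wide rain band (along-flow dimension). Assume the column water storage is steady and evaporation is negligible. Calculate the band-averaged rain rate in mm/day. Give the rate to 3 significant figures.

Column moisture flux per unit crosswind length is F = V × PW.
Inflow: F_in = 12.8 × 44.8 = 573.44 mm·m/s
Outflow: F_out = 12.8 × 27.8 = 355.84 mm·m/s
Steady-state rate R = (F_in − F_out)/L = (573.44 − 355.84) / 325000 m = 6.695e-04 mm/s.
R = 6.695e-04 × 3600 × 24 = 57.8 mm/day.

R ≈ 57.8 mm/day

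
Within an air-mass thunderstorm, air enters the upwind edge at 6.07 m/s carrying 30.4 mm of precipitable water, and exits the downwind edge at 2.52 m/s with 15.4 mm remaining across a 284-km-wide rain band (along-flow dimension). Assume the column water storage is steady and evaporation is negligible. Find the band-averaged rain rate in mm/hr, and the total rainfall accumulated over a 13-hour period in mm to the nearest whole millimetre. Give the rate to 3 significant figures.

Column moisture flux per unit crosswind length is F = V × PW.
Inflow: F_in = 6.07 × 30.4 = 184.528 mm·m/s
Outflow: F_out = 2.52 × 15.4 = 38.808 mm·m/s
Steady-state rate R = (F_in − F_out)/L = (184.528 − 38.808) / 284000 m = 5.131e-04 mm/s.
R = 5.131e-04 × 3600 = 1.85 mm/hr.
Over 13 h: total = 1.85 × 13 = 24.05 ≈ 24 mm.

R ≈ 1.85 mm/hr; total ≈ 24 mm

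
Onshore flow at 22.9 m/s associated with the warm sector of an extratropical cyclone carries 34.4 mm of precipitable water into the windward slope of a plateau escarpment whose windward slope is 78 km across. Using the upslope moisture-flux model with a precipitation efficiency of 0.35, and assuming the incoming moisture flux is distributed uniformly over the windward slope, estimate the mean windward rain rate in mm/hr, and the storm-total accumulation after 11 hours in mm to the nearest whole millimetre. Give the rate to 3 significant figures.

R ≈ 12.7 mm/hr; total ≈ 140 mm

Incoming column moisture flux per unit ridge length: F = V × PW = 22.9 × 34.4 = 787.76 mm·m/s.
Spread over the 78 km slope with efficiency ε = 0.35: R = ε·F/W = 0.35 × 787.76 / 78000 m = 3.535e-03 mm/s.
R = 3.535e-03 × 3600 = 12.7 mm/hr.
Over 11 h: total = 12.7 × 11 = 139.7 ≈ 140 mm.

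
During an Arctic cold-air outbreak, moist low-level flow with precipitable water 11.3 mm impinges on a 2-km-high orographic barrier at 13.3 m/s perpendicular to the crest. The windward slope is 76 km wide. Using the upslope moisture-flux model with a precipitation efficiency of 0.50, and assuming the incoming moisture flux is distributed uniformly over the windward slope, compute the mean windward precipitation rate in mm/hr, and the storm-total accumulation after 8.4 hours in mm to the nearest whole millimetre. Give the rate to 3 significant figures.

R ≈ 3.56 mm/hr; total ≈ 30 mm

Incoming column moisture flux per unit ridge length: F = V × PW = 13.3 × 11.3 = 150.29 mm·m/s.
Spread over the 76 km slope with efficiency ε = 0.50: R = ε·F/W = 0.50 × 150.29 / 76000 m = 9.888e-04 mm/s.
R = 9.888e-04 × 3600 = 3.56 mm/hr.
Over 8.4 h: total = 3.56 × 8.4 = 29.904 ≈ 30 mm.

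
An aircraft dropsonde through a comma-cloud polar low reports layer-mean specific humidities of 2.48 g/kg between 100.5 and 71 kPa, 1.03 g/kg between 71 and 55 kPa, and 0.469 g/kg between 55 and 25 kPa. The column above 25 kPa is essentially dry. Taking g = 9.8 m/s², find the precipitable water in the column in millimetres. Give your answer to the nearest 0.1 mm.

Precipitable water is the column-integrated vapour mass per unit area: PW = (1/g) Σ q̄ Δp, with q in kg/kg and Δp in Pa (1 kg/m² of water = 1 mm).
Layer 100.5–71 kPa: Δp = 295 hPa = 29500 Pa, q̄ = 0.00248 kg/kg → 0.00248 × 29500 / 9.8 = 7.47 mm
Layer 71–55 kPa: Δp = 160 hPa = 16000 Pa, q̄ = 0.00103 kg/kg → 0.00103 × 16000 / 9.8 = 1.68 mm
Layer 55–25 kPa: Δp = 300 hPa = 30000 Pa, q̄ = 0.000469 kg/kg → 0.000469 × 30000 / 9.8 = 1.44 mm
PW = 7.47 + 1.68 + 1.44 = 10.59 ≈ 10.6 mm.

PW ≈ 10.6 mm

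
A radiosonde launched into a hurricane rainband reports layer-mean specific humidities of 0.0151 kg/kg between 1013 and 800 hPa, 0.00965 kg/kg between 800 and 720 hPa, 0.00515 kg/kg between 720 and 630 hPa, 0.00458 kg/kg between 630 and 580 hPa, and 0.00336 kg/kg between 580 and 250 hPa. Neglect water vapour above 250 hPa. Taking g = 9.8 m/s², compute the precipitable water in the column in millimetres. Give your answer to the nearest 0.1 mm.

Precipitable water is the column-integrated vapour mass per unit area: PW = (1/g) Σ q̄ Δp, with q in kg/kg and Δp in Pa (1 kg/m² of water = 1 mm).
Layer 1013–800 hPa: Δp = 213 hPa = 21300 Pa, q̄ = 0.0151 kg/kg → 0.0151 × 21300 / 9.8 = 32.82 mm
Layer 800–720 hPa: Δp = 80 hPa = 8000 Pa, q̄ = 0.00965 kg/kg → 0.00965 × 8000 / 9.8 = 7.88 mm
Layer 720–630 hPa: Δp = 90 hPa = 9000 Pa, q̄ = 0.00515 kg/kg → 0.00515 × 9000 / 9.8 = 4.73 mm
Layer 630–580 hPa: Δp = 50 hPa = 5000 Pa, q̄ = 0.00458 kg/kg → 0.00458 × 5000 / 9.8 = 2.34 mm
Layer 580–250 hPa: Δp = 330 hPa = 33000 Pa, q̄ = 0.00336 kg/kg → 0.00336 × 33000 / 9.8 = 11.31 mm
PW = 32.82 + 7.88 + 4.73 + 2.34 + 11.31 = 59.08 ≈ 59.1 mm.

PW ≈ 59.1 mm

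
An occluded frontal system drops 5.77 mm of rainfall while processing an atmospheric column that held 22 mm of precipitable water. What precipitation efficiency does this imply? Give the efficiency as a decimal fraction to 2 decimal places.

ε ≈ 0.26

ε = rainfall / PW = 5.77 / 22 = 0.26.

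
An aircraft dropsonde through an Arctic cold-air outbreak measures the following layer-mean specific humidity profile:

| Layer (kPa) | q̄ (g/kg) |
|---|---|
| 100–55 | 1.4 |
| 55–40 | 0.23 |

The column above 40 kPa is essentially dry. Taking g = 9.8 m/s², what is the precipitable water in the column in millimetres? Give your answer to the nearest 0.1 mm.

PW ≈ 6.8 mm

Precipitable water is the column-integrated vapour mass per unit area: PW = (1/g) Σ q̄ Δp, with q in kg/kg and Δp in Pa (1 kg/m² of water = 1 mm).
Layer 100–55 kPa: Δp = 450 hPa = 45000 Pa, q̄ = 0.0014 kg/kg → 0.0014 × 45000 / 9.8 = 6.43 mm
Layer 55–40 kPa: Δp = 150 hPa = 15000 Pa, q̄ = 0.00023 kg/kg → 0.00023 × 15000 / 9.8 = 0.35 mm
PW = 6.43 + 0.35 = 6.78 ≈ 6.8 mm.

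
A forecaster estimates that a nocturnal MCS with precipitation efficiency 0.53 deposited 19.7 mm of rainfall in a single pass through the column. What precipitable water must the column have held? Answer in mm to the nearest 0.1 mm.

PW = rainfall / ε = 19.7 / 0.53 = 37.2 mm.

PW ≈ 37.2 mm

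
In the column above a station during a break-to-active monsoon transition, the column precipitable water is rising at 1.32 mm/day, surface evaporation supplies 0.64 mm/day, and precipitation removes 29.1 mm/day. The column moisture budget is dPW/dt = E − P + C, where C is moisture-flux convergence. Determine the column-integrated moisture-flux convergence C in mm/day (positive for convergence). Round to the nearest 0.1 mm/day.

dPW/dt = +1.32 mm/day.
C = dPW/dt − E + P = (+1.32) − 0.64 + 29.1 = 29.8 mm/day.

C ≈ 29.8 mm/day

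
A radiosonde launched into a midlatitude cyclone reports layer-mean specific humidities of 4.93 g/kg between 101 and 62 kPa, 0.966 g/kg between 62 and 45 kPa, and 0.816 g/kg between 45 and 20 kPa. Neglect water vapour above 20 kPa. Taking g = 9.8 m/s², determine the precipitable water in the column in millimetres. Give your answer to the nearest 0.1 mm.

PW ≈ 23.4 mm

Precipitable water is the column-integrated vapour mass per unit area: PW = (1/g) Σ q̄ Δp, with q in kg/kg and Δp in Pa (1 kg/m² of water = 1 mm).
Layer 101–62 kPa: Δp = 390 hPa = 39000 Pa, q̄ = 0.00493 kg/kg → 0.00493 × 39000 / 9.8 = 19.62 mm
Layer 62–45 kPa: Δp = 170 hPa = 17000 Pa, q̄ = 0.000966 kg/kg → 0.000966 × 17000 / 9.8 = 1.68 mm
Layer 45–20 kPa: Δp = 250 hPa = 25000 Pa, q̄ = 0.000816 kg/kg → 0.000816 × 25000 / 9.8 = 2.08 mm
PW = 19.62 + 1.68 + 2.08 = 23.38 ≈ 23.4 mm.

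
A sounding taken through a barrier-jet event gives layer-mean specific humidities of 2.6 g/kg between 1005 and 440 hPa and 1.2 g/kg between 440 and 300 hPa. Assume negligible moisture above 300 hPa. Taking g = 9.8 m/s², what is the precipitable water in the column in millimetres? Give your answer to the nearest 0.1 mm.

PW ≈ 16.7 mm

Precipitable water is the column-integrated vapour mass per unit area: PW = (1/g) Σ q̄ Δp, with q in kg/kg and Δp in Pa (1 kg/m² of water = 1 mm).
Layer 1005–440 hPa: Δp = 565 hPa = 56500 Pa, q̄ = 0.0026 kg/kg → 0.0026 × 56500 / 9.8 = 14.99 mm
Layer 440–300 hPa: Δp = 140 hPa = 14000 Pa, q̄ = 0.0012 kg/kg → 0.0012 × 14000 / 9.8 = 1.71 mm
PW = 14.99 + 1.71 = 16.70 ≈ 16.7 mm.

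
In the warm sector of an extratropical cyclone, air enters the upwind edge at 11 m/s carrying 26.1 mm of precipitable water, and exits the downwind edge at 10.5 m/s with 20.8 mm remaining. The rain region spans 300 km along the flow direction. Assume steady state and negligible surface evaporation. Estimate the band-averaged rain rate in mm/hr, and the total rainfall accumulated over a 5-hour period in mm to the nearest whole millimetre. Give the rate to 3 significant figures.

R ≈ 0.824 mm/hr; total ≈ 4 mm

Column moisture flux per unit crosswind length is F = V × PW.
Inflow: F_in = 11 × 26.1 = 287.1 mm·m/s
Outflow: F_out = 10.5 × 20.8 = 218.4 mm·m/s
Steady-state rate R = (F_in − F_out)/L = (287.1 − 218.4) / 300000 m = 2.290e-04 mm/s.
R = 2.290e-04 × 3600 = 0.824 mm/hr.
Over 5 h: total = 0.824 × 5 = 4.12 ≈ 4 mm.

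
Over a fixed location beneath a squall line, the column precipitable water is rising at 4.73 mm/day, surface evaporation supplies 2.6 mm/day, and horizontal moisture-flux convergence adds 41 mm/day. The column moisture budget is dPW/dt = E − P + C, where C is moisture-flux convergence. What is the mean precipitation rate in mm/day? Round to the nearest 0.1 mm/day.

dPW/dt = +4.73 mm/day.
P = E + C − dPW/dt = 2.6 + (41) − (+4.73) = 38.9 mm/day.

P ≈ 38.9 mm/day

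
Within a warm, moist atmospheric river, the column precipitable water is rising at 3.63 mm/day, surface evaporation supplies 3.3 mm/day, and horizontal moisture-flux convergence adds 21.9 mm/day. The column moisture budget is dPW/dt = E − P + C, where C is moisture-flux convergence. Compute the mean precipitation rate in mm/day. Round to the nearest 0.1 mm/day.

dPW/dt = +3.63 mm/day.
P = E + C − dPW/dt = 3.3 + (21.9) − (+3.63) = 21.6 mm/day.

P ≈ 21.6 mm/day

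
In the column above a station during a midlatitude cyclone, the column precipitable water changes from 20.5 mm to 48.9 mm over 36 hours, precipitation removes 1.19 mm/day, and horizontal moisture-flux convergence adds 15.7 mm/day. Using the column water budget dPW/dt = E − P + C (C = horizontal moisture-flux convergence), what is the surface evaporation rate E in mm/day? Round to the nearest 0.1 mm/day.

E ≈ 4.4 mm/day

dPW/dt = (48.9 − 20.5) mm / (36/24 day) = +18.933 mm/day.
E = dPW/dt + P − C = (+18.933) + 1.19 − (15.7) = 4.4 mm/day.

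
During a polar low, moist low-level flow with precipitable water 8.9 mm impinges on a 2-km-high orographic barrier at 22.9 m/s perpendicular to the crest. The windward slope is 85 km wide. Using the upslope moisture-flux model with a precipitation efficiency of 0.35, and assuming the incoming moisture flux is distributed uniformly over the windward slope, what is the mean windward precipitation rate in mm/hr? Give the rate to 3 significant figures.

Incoming column moisture flux per unit ridge length: F = V × PW = 22.9 × 8.9 = 203.81 mm·m/s.
Spread over the 85 km slope with efficiency ε = 0.35: R = ε·F/W = 0.35 × 203.81 / 85000 m = 8.392e-04 mm/s.
R = 8.392e-04 × 3600 = 3.02 mm/hr.

R ≈ 3.02 mm/hr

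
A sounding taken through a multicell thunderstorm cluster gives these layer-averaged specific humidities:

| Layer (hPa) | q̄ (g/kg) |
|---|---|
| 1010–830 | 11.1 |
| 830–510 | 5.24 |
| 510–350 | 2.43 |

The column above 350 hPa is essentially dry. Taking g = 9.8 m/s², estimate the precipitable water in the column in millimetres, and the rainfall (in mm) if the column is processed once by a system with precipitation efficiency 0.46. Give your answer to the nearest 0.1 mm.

Precipitable water is the column-integrated vapour mass per unit area: PW = (1/g) Σ q̄ Δp, with q in kg/kg and Δp in Pa (1 kg/m² of water = 1 mm).
Layer 1010–830 hPa: Δp = 180 hPa = 18000 Pa, q̄ = 0.0111 kg/kg → 0.0111 × 18000 / 9.8 = 20.39 mm
Layer 830–510 hPa: Δp = 320 hPa = 32000 Pa, q̄ = 0.00524 kg/kg → 0.00524 × 32000 / 9.8 = 17.11 mm
Layer 510–350 hPa: Δp = 160 hPa = 16000 Pa, q̄ = 0.00243 kg/kg → 0.00243 × 16000 / 9.8 = 3.97 mm
PW = 20.39 + 17.11 + 3.97 = 41.47 ≈ 41.5 mm.
Rainfall = ε × PW = 0.46 × 41.5 = 19.1 mm.

PW ≈ 41.5 mm; rainfall ≈ 19.1 mm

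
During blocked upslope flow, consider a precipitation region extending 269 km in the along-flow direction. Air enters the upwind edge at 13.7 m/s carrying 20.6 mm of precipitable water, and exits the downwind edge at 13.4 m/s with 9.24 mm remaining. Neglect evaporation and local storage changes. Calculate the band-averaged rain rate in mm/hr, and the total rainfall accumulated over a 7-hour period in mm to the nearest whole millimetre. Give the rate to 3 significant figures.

Column moisture flux per unit crosswind length is F = V × PW.
Inflow: F_in = 13.7 × 20.6 = 282.22 mm·m/s
Outflow: F_out = 13.4 × 9.24 = 123.816 mm·m/s
Steady-state rate R = (F_in − F_out)/L = (282.22 − 123.816) / 269000 m = 5.889e-04 mm/s.
R = 5.889e-04 × 3600 = 2.12 mm/hr.
Over 7 h: total = 2.12 × 7 = 14.84 ≈ 15 mm.

R ≈ 2.12 mm/hr; total ≈ 15 mm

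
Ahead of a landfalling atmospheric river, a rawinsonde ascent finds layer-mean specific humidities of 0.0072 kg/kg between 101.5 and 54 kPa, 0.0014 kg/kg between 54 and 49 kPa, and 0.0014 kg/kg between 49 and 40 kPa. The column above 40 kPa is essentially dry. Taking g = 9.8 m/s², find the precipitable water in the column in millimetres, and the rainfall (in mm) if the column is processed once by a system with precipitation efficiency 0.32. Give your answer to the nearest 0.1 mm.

Precipitable water is the column-integrated vapour mass per unit area: PW = (1/g) Σ q̄ Δp, with q in kg/kg and Δp in Pa (1 kg/m² of water = 1 mm).
Layer 101.5–54 kPa: Δp = 475 hPa = 47500 Pa, q̄ = 0.0072 kg/kg → 0.0072 × 47500 / 9.8 = 34.90 mm
Layer 54–49 kPa: Δp = 50 hPa = 5000 Pa, q̄ = 0.0014 kg/kg → 0.0014 × 5000 / 9.8 = 0.71 mm
Layer 49–40 kPa: Δp = 90 hPa = 9000 Pa, q̄ = 0.0014 kg/kg → 0.0014 × 9000 / 9.8 = 1.29 mm
PW = 34.90 + 0.71 + 1.29 = 36.90 ≈ 36.9 mm.
Rainfall = ε × PW = 0.32 × 36.9 = 11.8 mm.

PW ≈ 36.9 mm; rainfall ≈ 11.8 mm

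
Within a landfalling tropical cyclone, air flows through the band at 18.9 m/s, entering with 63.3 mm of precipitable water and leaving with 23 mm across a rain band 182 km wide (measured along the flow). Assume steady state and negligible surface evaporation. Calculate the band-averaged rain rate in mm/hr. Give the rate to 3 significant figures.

R ≈ 15.1 mm/hr

Column moisture flux per unit crosswind length is F = V × PW.
Inflow: F_in = 18.9 × 63.3 = 1196.37 mm·m/s
Outflow: F_out = 18.9 × 23 = 434.7 mm·m/s
Steady-state rate R = (F_in − F_out)/L = (1196.37 − 434.7) / 182000 m = 4.185e-03 mm/s.
R = 4.185e-03 × 3600 = 15.1 mm/hr.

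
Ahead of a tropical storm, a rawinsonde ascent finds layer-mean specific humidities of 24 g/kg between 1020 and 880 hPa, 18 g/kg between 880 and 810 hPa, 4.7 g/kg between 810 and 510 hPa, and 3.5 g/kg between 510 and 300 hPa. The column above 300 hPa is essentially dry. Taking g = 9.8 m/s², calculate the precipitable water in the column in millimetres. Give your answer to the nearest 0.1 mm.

PW ≈ 69.0 mm

Precipitable water is the column-integrated vapour mass per unit area: PW = (1/g) Σ q̄ Δp, with q in kg/kg and Δp in Pa (1 kg/m² of water = 1 mm).
Layer 1020–880 hPa: Δp = 140 hPa = 14000 Pa, q̄ = 0.024 kg/kg → 0.024 × 14000 / 9.8 = 34.29 mm
Layer 880–810 hPa: Δp = 70 hPa = 7000 Pa, q̄ = 0.018 kg/kg → 0.018 × 7000 / 9.8 = 12.86 mm
Layer 810–510 hPa: Δp = 300 hPa = 30000 Pa, q̄ = 0.0047 kg/kg → 0.0047 × 30000 / 9.8 = 14.39 mm
Layer 510–300 hPa: Δp = 210 hPa = 21000 Pa, q̄ = 0.0035 kg/kg → 0.0035 × 21000 / 9.8 = 7.50 mm
PW = 34.29 + 12.86 + 14.39 + 7.50 = 69.04 ≈ 69.0 mm.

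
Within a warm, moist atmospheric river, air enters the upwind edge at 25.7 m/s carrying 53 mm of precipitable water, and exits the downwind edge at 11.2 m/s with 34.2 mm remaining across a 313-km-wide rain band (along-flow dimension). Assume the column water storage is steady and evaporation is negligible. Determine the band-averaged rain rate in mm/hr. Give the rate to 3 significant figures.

Column moisture flux per unit crosswind length is F = V × PW.
Inflow: F_in = 25.7 × 53 = 1362.1 mm·m/s
Outflow: F_out = 11.2 × 34.2 = 383.04 mm·m/s
Steady-state rate R = (F_in − F_out)/L = (1362.1 − 383.04) / 313000 m = 3.128e-03 mm/s.
R = 3.128e-03 × 3600 = 11.3 mm/hr.

R ≈ 11.3 mm/hr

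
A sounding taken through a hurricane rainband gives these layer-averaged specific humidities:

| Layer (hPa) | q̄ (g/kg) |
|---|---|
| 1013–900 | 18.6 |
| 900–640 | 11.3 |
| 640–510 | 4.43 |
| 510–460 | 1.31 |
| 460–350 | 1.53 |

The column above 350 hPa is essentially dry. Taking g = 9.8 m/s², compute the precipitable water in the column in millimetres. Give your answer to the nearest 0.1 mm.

Precipitable water is the column-integrated vapour mass per unit area: PW = (1/g) Σ q̄ Δp, with q in kg/kg and Δp in Pa (1 kg/m² of water = 1 mm).
Layer 1013–900 hPa: Δp = 113 hPa = 11300 Pa, q̄ = 0.0186 kg/kg → 0.0186 × 11300 / 9.8 = 21.45 mm
Layer 900–640 hPa: Δp = 260 hPa = 26000 Pa, q̄ = 0.0113 kg/kg → 0.0113 × 26000 / 9.8 = 29.98 mm
Layer 640–510 hPa: Δp = 130 hPa = 13000 Pa, q̄ = 0.00443 kg/kg → 0.00443 × 13000 / 9.8 = 5.88 mm
Layer 510–460 hPa: Δp = 50 hPa = 5000 Pa, q̄ = 0.00131 kg/kg → 0.00131 × 5000 / 9.8 = 0.67 mm
Layer 460–350 hPa: Δp = 110 hPa = 11000 Pa, q̄ = 0.00153 kg/kg → 0.00153 × 11000 / 9.8 = 1.72 mm
PW = 21.45 + 29.98 + 5.88 + 0.67 + 1.72 = 59.70 ≈ 59.7 mm.

PW ≈ 59.7 mm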